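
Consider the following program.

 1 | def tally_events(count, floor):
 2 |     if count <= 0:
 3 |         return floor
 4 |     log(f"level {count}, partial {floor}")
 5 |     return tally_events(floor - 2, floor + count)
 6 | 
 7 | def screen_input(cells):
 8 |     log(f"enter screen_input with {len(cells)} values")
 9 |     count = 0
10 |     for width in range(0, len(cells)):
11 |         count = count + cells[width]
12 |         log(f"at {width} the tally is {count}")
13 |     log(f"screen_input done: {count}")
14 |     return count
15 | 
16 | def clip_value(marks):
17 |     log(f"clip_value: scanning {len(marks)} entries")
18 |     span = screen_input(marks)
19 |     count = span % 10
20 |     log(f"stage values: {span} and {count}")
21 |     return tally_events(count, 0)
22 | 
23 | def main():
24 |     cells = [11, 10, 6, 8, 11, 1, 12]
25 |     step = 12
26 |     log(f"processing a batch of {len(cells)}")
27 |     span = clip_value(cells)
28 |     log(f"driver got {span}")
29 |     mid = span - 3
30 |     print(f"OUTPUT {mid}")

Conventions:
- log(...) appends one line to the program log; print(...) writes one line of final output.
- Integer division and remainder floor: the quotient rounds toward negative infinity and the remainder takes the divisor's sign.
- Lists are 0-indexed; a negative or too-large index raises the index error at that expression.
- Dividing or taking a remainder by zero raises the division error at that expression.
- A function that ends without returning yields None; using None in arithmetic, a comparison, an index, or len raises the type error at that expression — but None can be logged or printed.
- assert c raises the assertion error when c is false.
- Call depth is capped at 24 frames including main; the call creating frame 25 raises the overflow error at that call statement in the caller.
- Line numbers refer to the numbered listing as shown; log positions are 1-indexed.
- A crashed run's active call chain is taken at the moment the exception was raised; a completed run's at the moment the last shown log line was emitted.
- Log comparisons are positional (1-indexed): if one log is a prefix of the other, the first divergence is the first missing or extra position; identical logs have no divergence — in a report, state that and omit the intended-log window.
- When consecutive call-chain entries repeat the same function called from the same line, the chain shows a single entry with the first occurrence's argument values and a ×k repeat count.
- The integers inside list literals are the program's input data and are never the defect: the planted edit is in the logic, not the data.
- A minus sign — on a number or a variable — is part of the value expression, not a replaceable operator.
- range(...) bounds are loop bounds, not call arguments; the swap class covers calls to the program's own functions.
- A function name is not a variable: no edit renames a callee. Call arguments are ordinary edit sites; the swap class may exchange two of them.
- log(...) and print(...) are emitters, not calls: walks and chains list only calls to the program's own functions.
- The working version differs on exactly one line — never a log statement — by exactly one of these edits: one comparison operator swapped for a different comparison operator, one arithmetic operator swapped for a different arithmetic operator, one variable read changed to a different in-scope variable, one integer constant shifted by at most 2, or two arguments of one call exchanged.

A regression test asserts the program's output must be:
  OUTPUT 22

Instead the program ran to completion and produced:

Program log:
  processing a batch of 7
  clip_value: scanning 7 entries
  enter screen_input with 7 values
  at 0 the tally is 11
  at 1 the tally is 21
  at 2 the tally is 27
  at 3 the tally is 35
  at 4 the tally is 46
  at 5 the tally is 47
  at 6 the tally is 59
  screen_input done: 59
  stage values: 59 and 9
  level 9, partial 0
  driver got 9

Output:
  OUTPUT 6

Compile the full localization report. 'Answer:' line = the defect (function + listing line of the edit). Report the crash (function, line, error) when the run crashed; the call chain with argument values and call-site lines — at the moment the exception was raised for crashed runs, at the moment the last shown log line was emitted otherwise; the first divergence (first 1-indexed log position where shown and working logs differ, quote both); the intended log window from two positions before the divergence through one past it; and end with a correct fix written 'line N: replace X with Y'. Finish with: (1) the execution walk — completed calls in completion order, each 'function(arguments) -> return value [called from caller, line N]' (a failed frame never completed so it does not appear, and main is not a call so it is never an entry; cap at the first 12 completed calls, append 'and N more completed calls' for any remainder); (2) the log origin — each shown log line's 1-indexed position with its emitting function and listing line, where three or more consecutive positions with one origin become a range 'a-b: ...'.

Answer: the defect is in tally_events at line 5.
Key observation: Position 14 is the first bad log line: 'driver got 9' should read 'level 7, partial 9'.
Call chain: main.
First divergence: position 14; shown 'driver got 9' vs intended 'level 7, partial 9'.
Intended log window:
  12: stage values: 59 and 9
  13: level 9, partial 0
  14: level 7, partial 9
  15: level 5, partial 16
Execution walk:
  screen_input([11, 10, 6, 8, 11, 1, 12]) -> 59  [called from clip_value, line 18]
  tally_events(-2, 9) -> 9  [called from tally_events, line 5]
  tally_events(9, 0) -> 9  [called from clip_value, line 21]
  clip_value([11, 10, 6, 8, 11, 1, 12]) -> 9  [called from main, line 27]
Origin of each log line:
  1 — main, line 26
  2 — clip_value, line 17
  3 — screen_input, line 8
  4-10 — screen_input, line 12
  11 — screen_input, line 13
  12 — clip_value, line 20
  13 — tally_events, line 4
  14 — main, line 28
A correct fix: line 5: replace `floor - 2` with `count - 2`.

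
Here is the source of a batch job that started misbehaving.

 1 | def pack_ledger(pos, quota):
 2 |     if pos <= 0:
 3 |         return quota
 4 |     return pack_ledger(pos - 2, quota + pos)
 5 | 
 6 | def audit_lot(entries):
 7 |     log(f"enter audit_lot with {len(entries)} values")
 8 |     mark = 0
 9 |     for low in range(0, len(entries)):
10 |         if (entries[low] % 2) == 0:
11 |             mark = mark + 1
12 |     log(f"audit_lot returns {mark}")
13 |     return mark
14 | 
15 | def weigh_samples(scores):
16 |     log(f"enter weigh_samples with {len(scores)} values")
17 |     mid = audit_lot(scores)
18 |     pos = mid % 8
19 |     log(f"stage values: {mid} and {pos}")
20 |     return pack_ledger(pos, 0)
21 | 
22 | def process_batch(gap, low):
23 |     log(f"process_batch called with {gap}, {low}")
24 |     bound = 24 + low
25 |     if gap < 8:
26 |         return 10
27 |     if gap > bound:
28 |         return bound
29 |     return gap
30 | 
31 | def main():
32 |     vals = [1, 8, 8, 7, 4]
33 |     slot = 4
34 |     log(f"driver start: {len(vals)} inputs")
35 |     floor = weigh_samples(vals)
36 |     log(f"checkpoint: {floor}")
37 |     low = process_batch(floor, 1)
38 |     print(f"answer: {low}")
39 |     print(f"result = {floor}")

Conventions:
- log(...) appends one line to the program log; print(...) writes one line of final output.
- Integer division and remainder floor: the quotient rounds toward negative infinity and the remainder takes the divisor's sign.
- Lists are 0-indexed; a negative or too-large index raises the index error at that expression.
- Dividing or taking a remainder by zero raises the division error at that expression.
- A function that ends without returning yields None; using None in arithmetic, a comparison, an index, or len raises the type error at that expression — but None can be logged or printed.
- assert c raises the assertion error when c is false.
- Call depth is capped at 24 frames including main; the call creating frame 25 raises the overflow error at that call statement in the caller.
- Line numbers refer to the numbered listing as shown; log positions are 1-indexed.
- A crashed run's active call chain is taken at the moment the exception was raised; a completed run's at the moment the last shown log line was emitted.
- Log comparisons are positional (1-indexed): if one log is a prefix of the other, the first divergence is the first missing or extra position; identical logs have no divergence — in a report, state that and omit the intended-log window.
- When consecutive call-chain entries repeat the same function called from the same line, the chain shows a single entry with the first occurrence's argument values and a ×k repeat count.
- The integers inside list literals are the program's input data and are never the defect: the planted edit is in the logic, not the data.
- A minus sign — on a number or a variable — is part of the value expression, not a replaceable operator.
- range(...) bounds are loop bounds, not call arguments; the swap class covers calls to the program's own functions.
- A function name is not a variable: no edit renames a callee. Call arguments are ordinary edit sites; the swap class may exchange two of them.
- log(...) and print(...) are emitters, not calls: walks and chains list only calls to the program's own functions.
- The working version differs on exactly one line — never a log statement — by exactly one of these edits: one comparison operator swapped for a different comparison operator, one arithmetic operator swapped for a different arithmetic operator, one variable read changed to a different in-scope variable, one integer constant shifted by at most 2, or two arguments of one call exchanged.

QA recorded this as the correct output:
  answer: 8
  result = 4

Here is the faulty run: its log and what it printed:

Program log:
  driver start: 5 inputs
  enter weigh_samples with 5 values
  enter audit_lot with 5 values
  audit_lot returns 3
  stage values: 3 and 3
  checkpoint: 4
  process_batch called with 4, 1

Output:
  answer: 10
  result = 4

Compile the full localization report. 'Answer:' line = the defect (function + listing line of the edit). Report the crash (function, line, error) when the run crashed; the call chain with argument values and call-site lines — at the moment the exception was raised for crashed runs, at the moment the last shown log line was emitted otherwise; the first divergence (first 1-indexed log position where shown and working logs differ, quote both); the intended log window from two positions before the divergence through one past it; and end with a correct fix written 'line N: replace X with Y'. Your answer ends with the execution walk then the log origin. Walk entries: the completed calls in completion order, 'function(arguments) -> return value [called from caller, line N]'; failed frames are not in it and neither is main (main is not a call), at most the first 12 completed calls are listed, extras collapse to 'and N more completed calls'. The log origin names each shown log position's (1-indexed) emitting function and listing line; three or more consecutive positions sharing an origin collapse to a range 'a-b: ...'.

Answer: the defect is in process_batch at line 26.
Core observation: Every logged value matches the working version; the printed result is what differs.
Call chain: main -> process_batch(4, 1) (called at line 37).
First divergence: none (the log streams are identical).
Execution walk:
  audit_lot([1, 8, 8, 7, 4]) -> 3  [called from weigh_samples, line 17]
  pack_ledger(-1, 4) -> 4  [called from pack_ledger, line 4]
  pack_ledger(1, 3) -> 4  [called from pack_ledger, line 4]
  pack_ledger(3, 0) -> 4  [called from weigh_samples, line 20]
  weigh_samples([1, 8, 8, 7, 4]) -> 4  [called from main, line 35]
  process_batch(4, 1) -> 10  [called from main, line 37]
Log line origins:
  1: logged in main at line 34
  2: logged in weigh_samples at line 16
  3: logged in audit_lot at line 7
  4: logged in audit_lot at line 12
  5: logged in weigh_samples at line 19
  6: logged in main at line 36
  7: logged in process_batch at line 23
A correct fix: line 26: replace `10` with `8`.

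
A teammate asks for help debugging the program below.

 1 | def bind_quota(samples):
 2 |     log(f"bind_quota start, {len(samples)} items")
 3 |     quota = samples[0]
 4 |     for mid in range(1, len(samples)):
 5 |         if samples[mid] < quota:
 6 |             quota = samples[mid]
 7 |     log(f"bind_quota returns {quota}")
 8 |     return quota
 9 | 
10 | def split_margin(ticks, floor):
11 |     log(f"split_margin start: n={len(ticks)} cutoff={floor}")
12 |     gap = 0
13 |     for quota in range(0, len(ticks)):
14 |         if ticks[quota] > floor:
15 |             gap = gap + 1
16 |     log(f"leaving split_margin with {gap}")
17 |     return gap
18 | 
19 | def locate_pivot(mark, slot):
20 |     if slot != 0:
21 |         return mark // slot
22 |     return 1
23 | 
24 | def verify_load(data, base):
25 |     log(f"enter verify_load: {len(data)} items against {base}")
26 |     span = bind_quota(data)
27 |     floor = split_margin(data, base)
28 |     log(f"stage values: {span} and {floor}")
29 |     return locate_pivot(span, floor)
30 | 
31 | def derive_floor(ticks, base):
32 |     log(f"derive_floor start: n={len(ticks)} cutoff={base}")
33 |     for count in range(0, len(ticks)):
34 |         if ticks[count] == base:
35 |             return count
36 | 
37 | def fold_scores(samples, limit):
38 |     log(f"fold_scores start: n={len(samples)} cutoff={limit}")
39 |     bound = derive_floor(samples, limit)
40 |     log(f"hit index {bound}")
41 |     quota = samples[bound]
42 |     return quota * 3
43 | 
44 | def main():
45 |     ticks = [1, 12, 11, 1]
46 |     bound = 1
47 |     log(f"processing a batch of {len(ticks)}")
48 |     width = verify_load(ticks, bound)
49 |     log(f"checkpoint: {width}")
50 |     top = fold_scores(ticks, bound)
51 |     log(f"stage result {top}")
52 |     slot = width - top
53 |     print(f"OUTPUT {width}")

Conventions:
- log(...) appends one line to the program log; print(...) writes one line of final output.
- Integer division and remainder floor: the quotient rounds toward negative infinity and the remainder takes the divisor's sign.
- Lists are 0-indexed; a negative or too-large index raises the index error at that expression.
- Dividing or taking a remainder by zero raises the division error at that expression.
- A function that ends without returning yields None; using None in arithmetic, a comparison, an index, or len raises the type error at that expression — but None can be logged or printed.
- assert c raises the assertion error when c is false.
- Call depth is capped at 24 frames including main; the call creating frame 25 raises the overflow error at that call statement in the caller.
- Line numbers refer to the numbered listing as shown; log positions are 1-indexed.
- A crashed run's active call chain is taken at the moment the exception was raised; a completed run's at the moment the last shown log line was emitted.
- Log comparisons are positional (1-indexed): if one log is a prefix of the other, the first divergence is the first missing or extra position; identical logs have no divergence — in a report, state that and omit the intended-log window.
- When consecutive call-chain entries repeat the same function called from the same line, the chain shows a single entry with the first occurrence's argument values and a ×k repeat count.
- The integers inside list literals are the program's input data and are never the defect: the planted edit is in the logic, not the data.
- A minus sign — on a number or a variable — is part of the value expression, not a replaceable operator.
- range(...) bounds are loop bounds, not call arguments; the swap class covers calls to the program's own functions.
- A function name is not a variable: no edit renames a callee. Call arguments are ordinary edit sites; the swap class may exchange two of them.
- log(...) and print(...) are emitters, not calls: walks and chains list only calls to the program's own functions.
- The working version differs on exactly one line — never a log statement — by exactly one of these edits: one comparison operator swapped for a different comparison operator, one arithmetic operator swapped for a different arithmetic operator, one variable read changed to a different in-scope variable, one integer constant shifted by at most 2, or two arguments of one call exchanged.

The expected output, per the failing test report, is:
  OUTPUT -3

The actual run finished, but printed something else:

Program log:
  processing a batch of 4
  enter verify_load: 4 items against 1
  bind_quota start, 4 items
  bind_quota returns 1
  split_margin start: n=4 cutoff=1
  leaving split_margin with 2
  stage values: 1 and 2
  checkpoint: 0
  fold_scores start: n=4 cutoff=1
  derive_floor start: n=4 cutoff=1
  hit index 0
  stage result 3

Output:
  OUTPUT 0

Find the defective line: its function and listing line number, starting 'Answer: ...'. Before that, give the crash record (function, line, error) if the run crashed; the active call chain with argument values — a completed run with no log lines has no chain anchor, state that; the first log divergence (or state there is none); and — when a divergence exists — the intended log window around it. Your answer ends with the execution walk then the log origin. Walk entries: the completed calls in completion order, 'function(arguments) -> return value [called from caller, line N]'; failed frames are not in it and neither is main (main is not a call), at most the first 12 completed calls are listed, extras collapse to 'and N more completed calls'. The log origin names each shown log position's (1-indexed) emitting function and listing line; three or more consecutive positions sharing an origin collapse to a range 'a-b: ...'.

Answer: the defect is in main at line 53.
Core observation: The logs agree in full; only the final output differs.
Call chain: main.
First divergence: there is none — every log position agrees.
Execution walk:
  bind_quota([1, 12, 11, 1]) -> 1  [called from verify_load, line 26]
  split_margin([1, 12, 11, 1], 1) -> 2  [called from verify_load, line 27]
  locate_pivot(1, 2) -> 0  [called from verify_load, line 29]
  verify_load([1, 12, 11, 1], 1) -> 0  [called from main, line 48]
  derive_floor([1, 12, 11, 1], 1) -> 0  [called from fold_scores, line 39]
  fold_scores([1, 12, 11, 1], 1) -> 3  [called from main, line 50]
Log origins:
  1 — main, line 47
  2 — verify_load, line 25
  3 — bind_quota, line 2
  4 — bind_quota, line 7
  5 — split_margin, line 11
  6 — split_margin, line 16
  7 — verify_load, line 28
  8 — main, line 49
  9 — fold_scores, line 38
  10 — derive_floor, line 32
  11 — fold_scores, line 40
  12 — main, line 51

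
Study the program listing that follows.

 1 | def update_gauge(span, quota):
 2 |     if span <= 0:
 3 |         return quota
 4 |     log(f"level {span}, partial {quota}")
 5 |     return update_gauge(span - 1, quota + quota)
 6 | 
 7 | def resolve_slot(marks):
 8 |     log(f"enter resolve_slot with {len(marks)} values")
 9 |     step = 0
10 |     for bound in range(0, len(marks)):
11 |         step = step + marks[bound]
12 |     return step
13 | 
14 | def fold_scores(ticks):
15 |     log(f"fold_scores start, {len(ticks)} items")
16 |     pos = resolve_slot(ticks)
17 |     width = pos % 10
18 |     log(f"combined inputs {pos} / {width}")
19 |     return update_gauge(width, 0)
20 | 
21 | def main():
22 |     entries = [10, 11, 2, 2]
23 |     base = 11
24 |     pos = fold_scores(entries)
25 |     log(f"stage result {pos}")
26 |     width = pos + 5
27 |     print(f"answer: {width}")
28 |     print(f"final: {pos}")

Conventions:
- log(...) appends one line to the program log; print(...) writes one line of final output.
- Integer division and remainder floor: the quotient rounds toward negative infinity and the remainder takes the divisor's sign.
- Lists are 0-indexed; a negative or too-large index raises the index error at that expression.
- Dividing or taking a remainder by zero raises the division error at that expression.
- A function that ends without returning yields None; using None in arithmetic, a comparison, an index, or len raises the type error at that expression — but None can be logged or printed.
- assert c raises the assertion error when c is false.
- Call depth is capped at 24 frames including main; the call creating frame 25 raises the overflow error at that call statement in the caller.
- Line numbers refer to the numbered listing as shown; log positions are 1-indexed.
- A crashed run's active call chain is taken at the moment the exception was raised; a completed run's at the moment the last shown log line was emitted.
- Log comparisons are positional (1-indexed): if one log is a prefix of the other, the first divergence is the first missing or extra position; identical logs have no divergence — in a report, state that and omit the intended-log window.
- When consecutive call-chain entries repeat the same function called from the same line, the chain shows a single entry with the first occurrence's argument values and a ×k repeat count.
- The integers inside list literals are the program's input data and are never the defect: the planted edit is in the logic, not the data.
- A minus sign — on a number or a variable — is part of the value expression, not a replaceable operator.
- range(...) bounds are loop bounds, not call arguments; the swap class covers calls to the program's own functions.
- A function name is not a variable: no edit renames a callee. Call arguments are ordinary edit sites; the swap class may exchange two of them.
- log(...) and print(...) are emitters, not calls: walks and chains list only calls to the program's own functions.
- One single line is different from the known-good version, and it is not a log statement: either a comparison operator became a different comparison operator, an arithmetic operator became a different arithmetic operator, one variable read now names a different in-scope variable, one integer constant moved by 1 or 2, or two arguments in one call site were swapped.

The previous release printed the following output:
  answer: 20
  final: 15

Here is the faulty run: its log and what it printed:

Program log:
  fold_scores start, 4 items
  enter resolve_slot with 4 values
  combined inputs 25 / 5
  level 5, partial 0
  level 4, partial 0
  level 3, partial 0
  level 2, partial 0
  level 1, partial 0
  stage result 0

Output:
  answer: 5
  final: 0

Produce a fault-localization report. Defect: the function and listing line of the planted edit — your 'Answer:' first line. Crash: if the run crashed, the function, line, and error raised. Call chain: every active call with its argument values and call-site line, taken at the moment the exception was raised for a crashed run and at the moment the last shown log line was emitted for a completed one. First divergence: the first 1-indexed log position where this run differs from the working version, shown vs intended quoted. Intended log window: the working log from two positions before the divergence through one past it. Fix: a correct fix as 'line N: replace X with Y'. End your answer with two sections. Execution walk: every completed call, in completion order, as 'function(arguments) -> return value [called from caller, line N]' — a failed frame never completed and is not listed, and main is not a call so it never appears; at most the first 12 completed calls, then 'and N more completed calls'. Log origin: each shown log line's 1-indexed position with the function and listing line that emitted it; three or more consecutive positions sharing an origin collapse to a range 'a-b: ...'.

Answer: the defect is in update_gauge at line 5.
Key observation: Log line 5 is where behavior first shows: 'level 4, partial 0' appears instead of 'level 4, partial 5'.
Call chain: main.
First divergence: position 5 — shown 'level 4, partial 0', intended 'level 4, partial 5'.
Intended log window:
  3: combined inputs 25 / 5
  4: level 5, partial 0
  5: level 4, partial 5
  6: level 3, partial 9
Execution walk:
  resolve_slot([10, 11, 2, 2]) -> 25  [called from fold_scores, line 16]
  update_gauge(0, 0) -> 0  [called from update_gauge, line 5]
  update_gauge(1, 0) -> 0  [called from update_gauge, line 5]
  update_gauge(2, 0) -> 0  [called from update_gauge, line 5]
  update_gauge(3, 0) -> 0  [called from update_gauge, line 5]
  update_gauge(4, 0) -> 0  [called from update_gauge, line 5]
  update_gauge(5, 0) -> 0  [called from fold_scores, line 19]
  fold_scores([10, 11, 2, 2]) -> 0  [called from main, line 24]
Log origin:
  1 — fold_scores, line 15
  2 — resolve_slot, line 8
  3 — fold_scores, line 18
  4-8 — update_gauge, line 4
  9 — main, line 25
A correct fix: line 5: replace `quota + quota` with `quota + span`.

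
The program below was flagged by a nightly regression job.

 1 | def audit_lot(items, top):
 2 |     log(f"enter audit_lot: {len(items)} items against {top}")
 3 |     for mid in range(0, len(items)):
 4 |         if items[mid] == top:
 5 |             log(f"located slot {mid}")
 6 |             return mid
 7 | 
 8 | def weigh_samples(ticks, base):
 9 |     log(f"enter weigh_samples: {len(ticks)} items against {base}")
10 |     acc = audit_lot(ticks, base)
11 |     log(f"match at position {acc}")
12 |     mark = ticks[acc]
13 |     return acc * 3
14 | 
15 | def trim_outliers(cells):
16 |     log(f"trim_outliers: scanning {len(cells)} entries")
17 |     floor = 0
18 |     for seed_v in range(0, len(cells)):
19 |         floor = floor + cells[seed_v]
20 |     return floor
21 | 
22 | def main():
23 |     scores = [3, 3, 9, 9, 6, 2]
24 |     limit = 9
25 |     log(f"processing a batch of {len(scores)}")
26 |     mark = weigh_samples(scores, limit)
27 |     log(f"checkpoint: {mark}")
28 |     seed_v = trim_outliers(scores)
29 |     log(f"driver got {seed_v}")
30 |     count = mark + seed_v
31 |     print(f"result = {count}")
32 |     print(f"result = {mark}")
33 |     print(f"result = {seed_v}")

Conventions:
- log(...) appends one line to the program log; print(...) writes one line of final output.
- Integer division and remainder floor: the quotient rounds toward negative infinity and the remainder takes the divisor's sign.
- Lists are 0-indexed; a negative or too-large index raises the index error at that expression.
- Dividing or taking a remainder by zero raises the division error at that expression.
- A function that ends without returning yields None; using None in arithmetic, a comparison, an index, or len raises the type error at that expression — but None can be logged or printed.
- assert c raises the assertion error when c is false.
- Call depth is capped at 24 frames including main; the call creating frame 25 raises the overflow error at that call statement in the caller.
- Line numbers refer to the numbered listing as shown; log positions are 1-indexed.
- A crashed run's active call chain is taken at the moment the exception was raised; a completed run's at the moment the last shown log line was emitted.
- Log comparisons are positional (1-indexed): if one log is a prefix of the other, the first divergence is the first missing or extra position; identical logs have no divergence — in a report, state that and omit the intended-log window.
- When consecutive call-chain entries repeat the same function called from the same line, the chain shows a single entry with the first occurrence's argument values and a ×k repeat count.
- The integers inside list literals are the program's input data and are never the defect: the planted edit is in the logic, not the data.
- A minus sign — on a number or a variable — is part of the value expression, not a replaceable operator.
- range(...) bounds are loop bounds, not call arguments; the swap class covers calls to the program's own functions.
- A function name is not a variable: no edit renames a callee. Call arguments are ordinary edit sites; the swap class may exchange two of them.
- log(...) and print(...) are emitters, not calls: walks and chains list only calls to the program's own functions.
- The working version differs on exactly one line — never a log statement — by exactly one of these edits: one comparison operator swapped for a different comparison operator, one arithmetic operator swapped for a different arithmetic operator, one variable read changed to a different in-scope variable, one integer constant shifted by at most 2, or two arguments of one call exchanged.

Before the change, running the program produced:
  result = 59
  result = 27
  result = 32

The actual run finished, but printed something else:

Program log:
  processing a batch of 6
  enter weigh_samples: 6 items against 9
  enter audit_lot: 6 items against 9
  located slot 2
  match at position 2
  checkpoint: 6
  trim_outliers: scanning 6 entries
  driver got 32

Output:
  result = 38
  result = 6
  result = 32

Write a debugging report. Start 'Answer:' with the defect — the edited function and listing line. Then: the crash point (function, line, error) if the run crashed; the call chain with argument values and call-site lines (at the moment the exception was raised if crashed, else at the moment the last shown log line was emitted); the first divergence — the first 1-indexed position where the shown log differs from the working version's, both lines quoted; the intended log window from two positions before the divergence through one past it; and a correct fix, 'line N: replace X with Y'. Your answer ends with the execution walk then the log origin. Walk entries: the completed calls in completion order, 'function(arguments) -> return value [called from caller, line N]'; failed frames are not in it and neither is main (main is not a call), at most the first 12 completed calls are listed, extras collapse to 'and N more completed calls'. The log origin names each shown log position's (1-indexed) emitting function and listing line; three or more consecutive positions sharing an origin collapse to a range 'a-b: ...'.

Answer: the defect is in weigh_samples at line 13.
Core observation: Log line 6 is where behavior first shows: 'checkpoint: 6' appears instead of 'checkpoint: 27'.
Call chain: main.
First divergence: at position 6 the run shows 'checkpoint: 6' where the working version logs 'checkpoint: 27'.
Intended log window:
  4: located slot 2
  5: match at position 2
  6: checkpoint: 27
  7: trim_outliers: scanning 6 entries
Execution walk:
  audit_lot([3, 3, 9, 9, 6, 2], 9) -> 2  [called from weigh_samples, line 10]
  weigh_samples([3, 3, 9, 9, 6, 2], 9) -> 6  [called from main, line 26]
  trim_outliers([3, 3, 9, 9, 6, 2]) -> 32  [called from main, line 28]
Origin of each log line:
  1: emitted by main (line 25)
  2: emitted by weigh_samples (line 9)
  3: emitted by audit_lot (line 2)
  4: emitted by audit_lot (line 5)
  5: emitted by weigh_samples (line 11)
  6: emitted by main (line 27)
  7: emitted by trim_outliers (line 16)
  8: emitted by main (line 29)
A correct fix: line 13: replace `acc` with `mark`.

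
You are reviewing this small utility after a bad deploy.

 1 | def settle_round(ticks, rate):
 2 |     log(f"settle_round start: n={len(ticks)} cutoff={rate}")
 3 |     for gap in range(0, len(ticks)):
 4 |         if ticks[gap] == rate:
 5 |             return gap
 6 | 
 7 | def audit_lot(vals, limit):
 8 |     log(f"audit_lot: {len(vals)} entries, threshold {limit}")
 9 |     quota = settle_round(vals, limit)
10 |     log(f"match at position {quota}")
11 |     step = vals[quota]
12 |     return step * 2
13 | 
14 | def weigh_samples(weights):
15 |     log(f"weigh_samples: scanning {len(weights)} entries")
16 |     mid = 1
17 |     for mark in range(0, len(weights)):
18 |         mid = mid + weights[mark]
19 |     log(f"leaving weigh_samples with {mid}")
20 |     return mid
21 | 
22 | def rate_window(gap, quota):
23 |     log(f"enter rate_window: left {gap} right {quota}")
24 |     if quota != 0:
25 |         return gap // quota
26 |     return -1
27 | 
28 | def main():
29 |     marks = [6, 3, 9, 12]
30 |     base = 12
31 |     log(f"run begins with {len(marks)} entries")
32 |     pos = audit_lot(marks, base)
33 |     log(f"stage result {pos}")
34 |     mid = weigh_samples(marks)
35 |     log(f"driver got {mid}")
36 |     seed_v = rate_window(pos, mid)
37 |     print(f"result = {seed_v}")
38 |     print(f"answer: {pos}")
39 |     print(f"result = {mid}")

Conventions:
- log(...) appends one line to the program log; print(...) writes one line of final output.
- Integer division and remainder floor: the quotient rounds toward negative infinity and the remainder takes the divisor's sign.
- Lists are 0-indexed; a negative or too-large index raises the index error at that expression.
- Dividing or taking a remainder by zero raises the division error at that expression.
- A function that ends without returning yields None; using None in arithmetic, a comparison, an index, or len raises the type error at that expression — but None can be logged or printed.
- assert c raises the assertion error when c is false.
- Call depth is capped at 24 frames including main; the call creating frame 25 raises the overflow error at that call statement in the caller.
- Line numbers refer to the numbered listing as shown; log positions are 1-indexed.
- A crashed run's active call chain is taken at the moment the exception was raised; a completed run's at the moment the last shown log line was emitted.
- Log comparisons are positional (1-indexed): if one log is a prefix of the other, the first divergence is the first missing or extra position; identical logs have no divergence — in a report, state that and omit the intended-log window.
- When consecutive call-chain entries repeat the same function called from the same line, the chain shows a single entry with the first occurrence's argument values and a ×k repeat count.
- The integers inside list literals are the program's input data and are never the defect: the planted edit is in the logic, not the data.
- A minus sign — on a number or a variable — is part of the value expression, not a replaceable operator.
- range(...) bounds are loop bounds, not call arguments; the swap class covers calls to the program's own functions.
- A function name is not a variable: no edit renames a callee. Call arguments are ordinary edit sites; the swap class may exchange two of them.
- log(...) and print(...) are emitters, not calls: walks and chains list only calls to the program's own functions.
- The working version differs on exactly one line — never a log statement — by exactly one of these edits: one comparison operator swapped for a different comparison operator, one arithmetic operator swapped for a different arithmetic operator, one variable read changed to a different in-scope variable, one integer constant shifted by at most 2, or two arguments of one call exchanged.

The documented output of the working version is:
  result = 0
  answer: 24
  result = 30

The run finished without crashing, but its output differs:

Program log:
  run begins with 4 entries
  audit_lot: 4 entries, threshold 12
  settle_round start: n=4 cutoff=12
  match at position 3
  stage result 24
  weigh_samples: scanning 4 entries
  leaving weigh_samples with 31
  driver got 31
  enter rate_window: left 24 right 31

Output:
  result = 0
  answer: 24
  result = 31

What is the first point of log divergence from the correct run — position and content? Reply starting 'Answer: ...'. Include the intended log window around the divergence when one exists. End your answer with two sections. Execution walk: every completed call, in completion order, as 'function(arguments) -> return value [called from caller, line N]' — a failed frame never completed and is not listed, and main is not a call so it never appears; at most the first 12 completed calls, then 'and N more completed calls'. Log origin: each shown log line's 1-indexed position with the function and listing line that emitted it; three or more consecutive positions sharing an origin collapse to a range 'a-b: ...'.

Answer: position 7 — shown 'leaving weigh_samples with 31', intended 'leaving weigh_samples with 30'.
Intended log window:
  5: stage result 24
  6: weigh_samples: scanning 4 entries
  7: leaving weigh_samples with 30
  8: driver got 30
Execution walk:
  settle_round([6, 3, 9, 12], 12) -> 3  [called from audit_lot, line 9]
  audit_lot([6, 3, 9, 12], 12) -> 24  [called from main, line 32]
  weigh_samples([6, 3, 9, 12]) -> 31  [called from main, line 34]
  rate_window(24, 31) -> 0  [called from main, line 36]
Log line origins:
  1: from main, line 31
  2: from audit_lot, line 8
  3: from settle_round, line 2
  4: from audit_lot, line 10
  5: from main, line 33
  6: from weigh_samples, line 15
  7: from weigh_samples, line 19
  8: from main, line 35
  9: from rate_window, line 23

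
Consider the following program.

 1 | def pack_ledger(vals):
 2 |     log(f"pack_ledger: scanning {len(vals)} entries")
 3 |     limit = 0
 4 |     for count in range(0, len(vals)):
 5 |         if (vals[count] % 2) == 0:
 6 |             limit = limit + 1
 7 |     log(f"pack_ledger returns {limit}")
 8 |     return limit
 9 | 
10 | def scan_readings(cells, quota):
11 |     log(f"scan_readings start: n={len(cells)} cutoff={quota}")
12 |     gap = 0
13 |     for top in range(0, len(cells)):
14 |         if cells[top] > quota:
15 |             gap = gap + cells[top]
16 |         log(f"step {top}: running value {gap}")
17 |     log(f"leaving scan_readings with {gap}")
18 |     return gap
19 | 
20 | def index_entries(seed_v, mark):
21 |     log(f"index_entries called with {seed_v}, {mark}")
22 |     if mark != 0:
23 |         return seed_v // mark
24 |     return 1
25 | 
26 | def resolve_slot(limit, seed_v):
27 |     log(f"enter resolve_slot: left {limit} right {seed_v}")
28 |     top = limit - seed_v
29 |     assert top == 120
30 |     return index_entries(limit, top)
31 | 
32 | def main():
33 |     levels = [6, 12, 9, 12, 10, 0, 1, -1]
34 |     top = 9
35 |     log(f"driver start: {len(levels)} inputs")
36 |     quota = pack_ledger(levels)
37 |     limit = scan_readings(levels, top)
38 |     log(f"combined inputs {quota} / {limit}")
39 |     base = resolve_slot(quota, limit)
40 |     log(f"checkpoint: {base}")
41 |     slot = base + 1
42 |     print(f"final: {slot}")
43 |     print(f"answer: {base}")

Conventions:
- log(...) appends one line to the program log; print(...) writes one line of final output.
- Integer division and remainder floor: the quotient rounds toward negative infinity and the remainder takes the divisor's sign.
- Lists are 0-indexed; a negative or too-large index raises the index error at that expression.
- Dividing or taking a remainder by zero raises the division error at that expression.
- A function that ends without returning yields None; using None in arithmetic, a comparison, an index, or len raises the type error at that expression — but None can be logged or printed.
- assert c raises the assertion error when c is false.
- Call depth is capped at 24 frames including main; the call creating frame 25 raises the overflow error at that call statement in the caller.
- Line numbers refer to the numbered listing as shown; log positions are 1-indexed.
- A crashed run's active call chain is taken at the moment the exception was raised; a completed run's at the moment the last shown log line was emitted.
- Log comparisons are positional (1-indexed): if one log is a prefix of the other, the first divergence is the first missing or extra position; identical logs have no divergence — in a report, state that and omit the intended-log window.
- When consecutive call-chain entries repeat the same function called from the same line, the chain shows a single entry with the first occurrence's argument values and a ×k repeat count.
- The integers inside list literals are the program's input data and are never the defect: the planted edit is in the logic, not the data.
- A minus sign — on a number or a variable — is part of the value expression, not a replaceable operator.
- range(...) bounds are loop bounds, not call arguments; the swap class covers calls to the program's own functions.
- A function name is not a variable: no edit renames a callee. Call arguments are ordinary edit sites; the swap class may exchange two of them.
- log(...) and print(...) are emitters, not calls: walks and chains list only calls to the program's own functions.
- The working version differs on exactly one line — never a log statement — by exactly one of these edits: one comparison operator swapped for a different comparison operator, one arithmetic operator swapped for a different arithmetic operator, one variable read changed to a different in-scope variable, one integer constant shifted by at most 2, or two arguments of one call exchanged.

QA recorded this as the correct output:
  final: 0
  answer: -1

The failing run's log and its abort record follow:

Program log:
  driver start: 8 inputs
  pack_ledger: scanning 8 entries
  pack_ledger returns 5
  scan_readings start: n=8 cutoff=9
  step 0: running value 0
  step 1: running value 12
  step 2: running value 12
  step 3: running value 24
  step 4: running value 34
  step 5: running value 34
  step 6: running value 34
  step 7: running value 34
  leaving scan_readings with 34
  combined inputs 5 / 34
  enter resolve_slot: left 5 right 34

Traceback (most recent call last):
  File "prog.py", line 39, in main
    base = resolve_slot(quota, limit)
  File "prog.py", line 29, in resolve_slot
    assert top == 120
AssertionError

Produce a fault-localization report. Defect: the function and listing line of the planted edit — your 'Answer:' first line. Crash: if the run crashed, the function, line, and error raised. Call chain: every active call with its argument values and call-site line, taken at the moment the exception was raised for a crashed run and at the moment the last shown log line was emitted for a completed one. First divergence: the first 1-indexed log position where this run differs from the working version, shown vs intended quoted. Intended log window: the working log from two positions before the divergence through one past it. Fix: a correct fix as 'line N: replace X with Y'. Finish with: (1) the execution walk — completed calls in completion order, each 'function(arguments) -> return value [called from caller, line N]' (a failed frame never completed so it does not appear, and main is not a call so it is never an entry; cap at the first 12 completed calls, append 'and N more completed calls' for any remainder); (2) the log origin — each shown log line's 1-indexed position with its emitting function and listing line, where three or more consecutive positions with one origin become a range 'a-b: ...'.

Answer: the defect is in resolve_slot at line 29.
Key fact: A complete run would log 'index_entries called with 5, -29' next, but this one stopped at 15 lines.
Crash: resolve_slot, line 29, AssertionError.
Call chain: main -> resolve_slot(5, 34) (called at line 39).
First divergence: position 16 — the faulty run's log ends after 15 lines; the working version continues with 'index_entries called with 5, -29'.
Intended log window:
  14: combined inputs 5 / 34
  15: enter resolve_slot: left 5 right 34
  16: index_entries called with 5, -29
  17: checkpoint: -1
Execution walk:
  pack_ledger([6, 12, 9, 12, 10, 0, 1, -1]) -> 5  [called from main, line 36]
  scan_readings([6, 12, 9, 12, 10, 0, 1, -1], 9) -> 34  [called from main, line 37]
Log line origins:
  1: emitted by main (line 35)
  2: emitted by pack_ledger (line 2)
  3: emitted by pack_ledger (line 7)
  4: emitted by scan_readings (line 11)
  5-12: emitted by scan_readings (line 16)
  13: emitted by scan_readings (line 17)
  14: emitted by main (line 38)
  15: emitted by resolve_slot (line 27)
A correct fix: line 29: replace `==` with `<=`.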